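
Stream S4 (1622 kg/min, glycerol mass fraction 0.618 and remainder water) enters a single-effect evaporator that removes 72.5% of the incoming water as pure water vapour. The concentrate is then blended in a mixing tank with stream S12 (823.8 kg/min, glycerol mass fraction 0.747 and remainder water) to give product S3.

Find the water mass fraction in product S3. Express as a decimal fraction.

Vapour removed = 0.725×0.382×1622 = 449.21 kg/min; concentrate = 1172.8 kg/min.
water reaching the mixer = 170.39 (from concentrate) + 823.8×0.253 = 378.81 kg/min.
Product flow = 1172.8 + 823.8 = 1996.6 kg/min; water fraction = 0.190.

0.190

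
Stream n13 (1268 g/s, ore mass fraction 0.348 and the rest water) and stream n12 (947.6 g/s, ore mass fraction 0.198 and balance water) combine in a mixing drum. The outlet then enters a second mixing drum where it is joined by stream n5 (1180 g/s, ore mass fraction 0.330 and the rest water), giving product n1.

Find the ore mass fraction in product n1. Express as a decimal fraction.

Overall, product flow = 3395.6 g/s.
ore in = 1268×0.348 + 947.6×0.198 + 1180×0.330 = 1018.3 g/s.
ore fraction in n1 = 0.300.

0.300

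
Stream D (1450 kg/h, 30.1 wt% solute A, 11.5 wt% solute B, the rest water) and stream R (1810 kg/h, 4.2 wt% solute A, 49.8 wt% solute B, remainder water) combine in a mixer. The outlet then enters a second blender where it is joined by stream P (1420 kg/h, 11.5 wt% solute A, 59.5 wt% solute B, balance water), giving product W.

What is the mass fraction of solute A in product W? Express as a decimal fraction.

0.1444

Overall, product flow = 4680 kg/h.
solute A in = 1450×0.301 + 1810×0.042 + 1420×0.115 = 675.77 kg/h.
solute A fraction in W = 0.1444.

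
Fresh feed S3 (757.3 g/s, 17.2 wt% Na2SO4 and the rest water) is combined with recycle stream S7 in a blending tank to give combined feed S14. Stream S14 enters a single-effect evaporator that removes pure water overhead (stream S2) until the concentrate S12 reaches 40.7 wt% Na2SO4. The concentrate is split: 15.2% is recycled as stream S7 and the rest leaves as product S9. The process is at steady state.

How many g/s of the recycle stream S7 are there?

Overall Na2SO4 balance (none leaves overhead): Na2SO4 in fresh feed = Na2SO4 in product, i.e. 757.3×0.172 = (1−0.152)·S12·0.407.
S12 = 130.26/(0.407×0.848) = 377.4 g/s.
Recycle S7 = 0.152×377.4 = 57.365 g/s.

57.37 g/s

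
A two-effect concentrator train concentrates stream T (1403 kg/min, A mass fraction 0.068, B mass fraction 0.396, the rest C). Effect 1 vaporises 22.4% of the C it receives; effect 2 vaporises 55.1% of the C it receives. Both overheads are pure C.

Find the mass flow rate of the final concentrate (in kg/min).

C in feed = 1403×0.536 = 752.01 kg/min.
After stage 1: C left = (1−0.224)×752.01 = 583.56; stream total = 1234.6 kg/min.
After stage 2: C left = (1−0.551)×583.56 = 262.02; final concentrate = 913.01 kg/min.

913 kg/min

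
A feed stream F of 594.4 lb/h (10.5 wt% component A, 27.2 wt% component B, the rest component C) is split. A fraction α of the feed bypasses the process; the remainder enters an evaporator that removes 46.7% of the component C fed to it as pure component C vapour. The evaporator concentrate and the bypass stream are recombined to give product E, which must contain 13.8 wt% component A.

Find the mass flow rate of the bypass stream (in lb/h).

105.9 lb/h

All 594.4×0.105 = 62.412 lb/h of component A reaches E, so E = 62.412/0.138 = 452.26 lb/h and vapour = 142.14 lb/h.
The evaporator receives (1−α)·594.4 of feed at 0.623 component C and removes 0.467 of that component C:
0.467×0.623×(1−α)×594.4 = 142.14
(1−α) = 142.14/172.94 = 0.8219;  α = 0.1781.
Bypass flow = 0.1781×594.4 = 105.85 lb/h.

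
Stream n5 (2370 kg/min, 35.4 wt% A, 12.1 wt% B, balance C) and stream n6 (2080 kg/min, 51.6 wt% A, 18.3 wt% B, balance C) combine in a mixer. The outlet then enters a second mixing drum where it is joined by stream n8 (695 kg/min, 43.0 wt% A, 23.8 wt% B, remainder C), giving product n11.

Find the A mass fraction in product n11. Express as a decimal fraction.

0.430

Overall, product flow = 5145 kg/min.
A in = 2370×0.354 + 2080×0.516 + 695×0.430 = 2211.1 kg/min.
A fraction in n11 = 0.430.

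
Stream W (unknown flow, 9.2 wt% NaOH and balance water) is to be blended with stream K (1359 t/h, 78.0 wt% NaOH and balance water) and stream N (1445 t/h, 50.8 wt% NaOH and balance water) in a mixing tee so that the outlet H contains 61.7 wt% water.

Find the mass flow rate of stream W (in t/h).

2475 t/h

Let W be the unknown flow. Total out = 2804 + W.
water balance: 1009.9 + 0.908·W = 0.617·(2804 + W)
(0.908 − 0.617)·W = 0.617×2804 − 1009.9 = 720.15
W = 720.15 / 0.291 = 2474.7 t/h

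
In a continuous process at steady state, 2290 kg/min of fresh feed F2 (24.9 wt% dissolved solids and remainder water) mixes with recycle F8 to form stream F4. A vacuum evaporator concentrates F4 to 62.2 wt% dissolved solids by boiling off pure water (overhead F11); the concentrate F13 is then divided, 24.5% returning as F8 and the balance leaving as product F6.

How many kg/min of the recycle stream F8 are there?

297.5 kg/min

Overall dissolved solids balance (none leaves overhead): dissolved solids in fresh feed = dissolved solids in product, i.e. 2290×0.249 = (1−0.245)·F13·0.622.
F13 = 570.21/(0.622×0.755) = 1214.2 kg/min.
Recycle F8 = 0.245×1214.2 = 297.48 kg/min.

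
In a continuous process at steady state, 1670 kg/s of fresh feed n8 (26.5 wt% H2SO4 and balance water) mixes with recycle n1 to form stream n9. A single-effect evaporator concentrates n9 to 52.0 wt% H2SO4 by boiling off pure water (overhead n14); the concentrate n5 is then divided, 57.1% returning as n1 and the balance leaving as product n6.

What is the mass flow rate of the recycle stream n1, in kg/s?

Overall H2SO4 balance (none leaves overhead): H2SO4 in fresh feed = H2SO4 in product, i.e. 1670×0.265 = (1−0.571)·n5·0.520.
n5 = 442.55/(0.520×0.429) = 1983.8 kg/s.
Recycle n1 = 0.571×1983.8 = 1132.8 kg/s.

1133 kg/s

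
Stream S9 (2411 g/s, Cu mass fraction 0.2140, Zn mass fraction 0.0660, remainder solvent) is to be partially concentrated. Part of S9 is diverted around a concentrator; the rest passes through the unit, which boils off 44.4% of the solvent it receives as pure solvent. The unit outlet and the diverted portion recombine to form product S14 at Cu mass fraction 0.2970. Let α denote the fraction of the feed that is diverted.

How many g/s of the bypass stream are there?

All 2411×0.214 = 515.95 g/s of Cu reaches S14, so S14 = 515.95/0.297 = 1737.2 g/s and vapour = 673.78 g/s.
The evaporator receives (1−α)·2411 of feed at 0.720 solvent and removes 0.444 of that solvent:
0.444×0.720×(1−α)×2411 = 673.78
(1−α) = 673.78/770.75 = 0.8742;  α = 0.1258.
Bypass flow = 0.1258×2411 = 303.33 g/s.

303.3 g/s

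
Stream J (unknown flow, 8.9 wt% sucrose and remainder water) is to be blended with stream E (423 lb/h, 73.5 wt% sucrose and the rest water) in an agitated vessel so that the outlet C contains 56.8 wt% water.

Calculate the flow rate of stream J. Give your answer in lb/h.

373.7 lb/h

Let J be the unknown flow. Total out = 423 + J.
water balance: 112.09 + 0.911·J = 0.568·(423 + J)
(0.911 − 0.568)·J = 0.568×423 − 112.09 = 128.17
J = 128.17 / 0.343 = 373.67 lb/h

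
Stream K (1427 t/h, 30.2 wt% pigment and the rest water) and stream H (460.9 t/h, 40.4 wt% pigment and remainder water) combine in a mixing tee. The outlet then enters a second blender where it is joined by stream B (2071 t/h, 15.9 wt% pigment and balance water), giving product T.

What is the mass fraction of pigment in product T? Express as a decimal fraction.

0.2391

Overall, product flow = 3958.9 t/h.
pigment in = 1427×0.302 + 460.9×0.404 + 2071×0.159 = 946.45 t/h.
pigment fraction in T = 0.2391.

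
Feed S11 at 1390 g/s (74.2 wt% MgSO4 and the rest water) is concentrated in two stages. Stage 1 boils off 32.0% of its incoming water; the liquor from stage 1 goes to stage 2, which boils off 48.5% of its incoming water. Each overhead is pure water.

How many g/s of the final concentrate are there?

water in feed = 1390×0.258 = 358.62 g/s.
After stage 1: water left = (1−0.320)×358.62 = 243.86; stream total = 1275.2 g/s.
After stage 2: water left = (1−0.485)×243.86 = 125.59; final concentrate = 1157 g/s.

1157 g/s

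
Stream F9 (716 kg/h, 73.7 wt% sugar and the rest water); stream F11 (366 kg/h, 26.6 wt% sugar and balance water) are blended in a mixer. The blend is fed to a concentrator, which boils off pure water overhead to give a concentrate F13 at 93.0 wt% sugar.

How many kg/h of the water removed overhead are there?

sugar entering = 716×0.737 + 366×0.266 = 625.05 kg/h.
All sugar reports to F13, so F13 = 625.05/0.930 = 672.09 kg/h.
Total feed = 1082 kg/h; overhead = 1082 − 672.09 = 409.91 kg/h.

409.9 kg/h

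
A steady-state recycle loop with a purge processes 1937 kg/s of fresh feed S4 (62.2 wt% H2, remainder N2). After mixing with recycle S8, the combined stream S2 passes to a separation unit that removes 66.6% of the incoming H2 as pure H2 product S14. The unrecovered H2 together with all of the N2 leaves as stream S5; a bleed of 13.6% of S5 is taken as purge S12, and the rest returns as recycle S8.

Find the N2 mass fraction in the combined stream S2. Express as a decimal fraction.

N2 enters only via S4 and leaves only via the purge: 1937×0.378 = 0.136×(N2 in S5), and the separation unit passes all N2, so N2 in S2 = N2 in S5 = 5383.7 kg/s.
H2 in S2: m_A = 1937×0.622 + (1−0.136)·(1−0.666)·m_A, so m_A = 1204.8/0.7114 = 1693.5 kg/s.
S2 = 1693.5 + 5383.7 = 7077.2 kg/s.
N2 fraction in S2 = 5383.7/7077.2 = 0.7607.

0.7607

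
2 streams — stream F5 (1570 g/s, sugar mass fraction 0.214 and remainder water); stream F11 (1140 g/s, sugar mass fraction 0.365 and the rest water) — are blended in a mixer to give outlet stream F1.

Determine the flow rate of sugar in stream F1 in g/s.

752.1 g/s

sugar out = sugar in = 1570×0.214 + 1140×0.365 = 752.08 g/s.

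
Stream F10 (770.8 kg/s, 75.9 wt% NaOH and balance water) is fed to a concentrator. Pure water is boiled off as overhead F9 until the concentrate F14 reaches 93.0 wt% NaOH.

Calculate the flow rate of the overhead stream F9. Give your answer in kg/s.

141.7 kg/s

NaOH is conserved: 770.8×0.759 = 585.04 kg/s all reports to the concentrate.
Concentrate = 585.04/(target fraction) = 629.07 kg/s.
Overhead = 770.8 − 629.07 = 141.73 kg/s.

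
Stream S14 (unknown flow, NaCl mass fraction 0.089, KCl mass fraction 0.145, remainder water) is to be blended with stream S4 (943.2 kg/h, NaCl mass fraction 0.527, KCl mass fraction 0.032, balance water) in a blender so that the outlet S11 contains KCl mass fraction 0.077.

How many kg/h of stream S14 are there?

Let S14 be the unknown flow. Total out = 943.2 + S14.
KCl balance: 30.182 + 0.145·S14 = 0.077·(943.2 + S14)
(0.145 − 0.077)·S14 = 0.077×943.2 − 30.182 = 42.444
S14 = 42.444 / 0.068 = 624.18 kg/h

624.2 kg/h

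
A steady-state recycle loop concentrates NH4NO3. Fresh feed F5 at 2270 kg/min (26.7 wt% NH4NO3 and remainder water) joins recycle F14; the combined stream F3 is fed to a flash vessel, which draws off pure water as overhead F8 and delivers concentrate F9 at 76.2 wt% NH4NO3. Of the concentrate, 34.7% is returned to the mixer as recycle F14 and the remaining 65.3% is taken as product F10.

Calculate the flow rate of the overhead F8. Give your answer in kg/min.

1475 kg/min

Overall NH4NO3 balance (none leaves overhead): NH4NO3 in fresh feed = NH4NO3 in product, i.e. 2270×0.267 = (1−0.347)·F9·0.762.
F9 = 606.09/(0.762×0.653) = 1218.1 kg/min.
Recycle F14 = 0.347×1218.1 = 422.67 kg/min.
Combined feed F3 = 2270 + 422.67 = 2692.7 kg/min.
Overhead F8 = F3 − F9 = 2692.7 − 1218.1 = 1474.6 kg/min.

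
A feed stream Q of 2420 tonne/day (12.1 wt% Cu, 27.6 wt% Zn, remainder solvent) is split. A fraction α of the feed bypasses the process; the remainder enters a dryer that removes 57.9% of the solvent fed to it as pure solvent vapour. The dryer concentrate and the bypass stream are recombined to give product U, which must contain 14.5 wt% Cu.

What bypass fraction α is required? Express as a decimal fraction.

0.526

All 2420×0.121 = 292.82 tonne/day of Cu reaches U, so U = 292.82/0.145 = 2019.4 tonne/day and vapour = 400.55 tonne/day.
The evaporator receives (1−α)·2420 of feed at 0.603 solvent and removes 0.579 of that solvent:
0.579×0.603×(1−α)×2420 = 400.55
(1−α) = 400.55/844.91 = 0.4741;  α = 0.5259.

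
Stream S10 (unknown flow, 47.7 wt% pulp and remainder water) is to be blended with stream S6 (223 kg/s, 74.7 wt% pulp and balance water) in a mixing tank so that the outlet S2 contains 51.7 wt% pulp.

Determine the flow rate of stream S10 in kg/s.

1282 kg/s

Let S10 be the unknown flow. Total out = 223 + S10.
pulp balance: 166.58 + 0.477·S10 = 0.517·(223 + S10)
(0.477 − 0.517)·S10 = 0.517×223 − 166.58 = -51.29
S10 = -51.29 / -0.040 = 1282.2 kg/s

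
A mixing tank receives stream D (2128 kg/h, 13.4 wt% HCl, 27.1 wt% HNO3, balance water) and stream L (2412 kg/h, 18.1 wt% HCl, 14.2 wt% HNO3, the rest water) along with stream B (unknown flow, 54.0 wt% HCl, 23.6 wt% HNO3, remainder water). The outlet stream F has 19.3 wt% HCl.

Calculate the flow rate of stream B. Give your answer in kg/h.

445.2 kg/h

Let B be the unknown flow. Total out = 4540 + B.
HCl balance: 721.72 + 0.540·B = 0.193·(4540 + B)
(0.540 − 0.193)·B = 0.193×4540 − 721.72 = 154.5
B = 154.5 / 0.347 = 445.23 kg/h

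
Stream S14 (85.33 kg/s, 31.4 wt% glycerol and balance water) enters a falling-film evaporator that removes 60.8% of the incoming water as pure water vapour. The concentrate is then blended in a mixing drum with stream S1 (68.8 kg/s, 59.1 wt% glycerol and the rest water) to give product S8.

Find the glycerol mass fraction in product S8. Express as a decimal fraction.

Vapour removed = 0.608×0.686×85.33 = 35.59 kg/s; concentrate = 49.74 kg/s.
glycerol reaching the mixer = 26.794 (from concentrate) + 68.8×0.591 = 67.454 kg/s.
Product flow = 49.74 + 68.8 = 118.54 kg/s; glycerol fraction = 0.569.

0.569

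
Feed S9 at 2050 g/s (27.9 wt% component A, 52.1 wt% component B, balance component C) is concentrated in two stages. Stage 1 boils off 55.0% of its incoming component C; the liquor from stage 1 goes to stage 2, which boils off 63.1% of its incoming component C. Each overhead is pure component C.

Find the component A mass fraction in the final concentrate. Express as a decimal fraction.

0.335

component C in feed = 2050×0.200 = 410 g/s.
After stage 1: component C left = (1−0.550)×410 = 184.5; stream total = 1824.5 g/s.
After stage 2: component C left = (1−0.631)×184.5 = 68.08; final concentrate = 1708.1 g/s.
component A fraction = 571.95/1708.1 = 0.335.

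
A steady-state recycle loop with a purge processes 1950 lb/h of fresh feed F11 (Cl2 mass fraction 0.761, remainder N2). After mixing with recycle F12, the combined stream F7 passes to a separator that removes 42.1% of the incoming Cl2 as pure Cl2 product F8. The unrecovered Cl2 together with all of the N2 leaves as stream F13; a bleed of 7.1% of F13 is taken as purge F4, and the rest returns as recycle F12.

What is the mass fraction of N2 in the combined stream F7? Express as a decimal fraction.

0.671

N2 enters only via F11 and leaves only via the purge: 1950×0.239 = 0.071×(N2 in F13), and the separator passes all N2, so N2 in F7 = N2 in F13 = 6564.1 lb/h.
Cl2 in F7: m_A = 1950×0.761 + (1−0.071)·(1−0.421)·m_A, so m_A = 1484/0.4621 = 3211.3 lb/h.
F7 = 3211.3 + 6564.1 = 9775.3 lb/h.
N2 fraction in F7 = 6564.1/9775.3 = 0.671.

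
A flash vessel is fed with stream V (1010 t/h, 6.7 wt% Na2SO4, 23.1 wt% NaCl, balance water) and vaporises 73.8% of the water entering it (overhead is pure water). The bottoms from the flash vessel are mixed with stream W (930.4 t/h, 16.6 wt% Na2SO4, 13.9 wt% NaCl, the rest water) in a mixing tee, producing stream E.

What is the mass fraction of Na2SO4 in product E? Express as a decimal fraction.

Vapour removed = 0.738×0.702×1010 = 523.26 t/h; concentrate = 486.74 t/h.
Na2SO4 reaching the mixer = 67.67 (from concentrate) + 930.4×0.166 = 222.12 t/h.
Product flow = 486.74 + 930.4 = 1417.1 t/h; Na2SO4 fraction = 0.157.

0.157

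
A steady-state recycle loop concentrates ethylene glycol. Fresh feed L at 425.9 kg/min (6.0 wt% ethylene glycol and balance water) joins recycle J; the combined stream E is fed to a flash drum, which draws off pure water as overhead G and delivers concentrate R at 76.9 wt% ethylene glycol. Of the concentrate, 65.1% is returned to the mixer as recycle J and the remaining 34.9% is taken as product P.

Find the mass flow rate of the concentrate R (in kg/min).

Overall ethylene glycol balance (none leaves overhead): ethylene glycol in fresh feed = ethylene glycol in product, i.e. 425.9×0.060 = (1−0.651)·R·0.769.
R = 25.554/(0.769×0.349) = 95.215 kg/min.

95.22 kg/min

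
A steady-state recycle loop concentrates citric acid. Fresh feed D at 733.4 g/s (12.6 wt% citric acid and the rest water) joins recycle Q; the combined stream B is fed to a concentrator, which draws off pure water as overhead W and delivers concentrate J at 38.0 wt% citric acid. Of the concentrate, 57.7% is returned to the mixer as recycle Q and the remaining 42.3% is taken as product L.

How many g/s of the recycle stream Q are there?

Overall citric acid balance (none leaves overhead): citric acid in fresh feed = citric acid in product, i.e. 733.4×0.126 = (1−0.577)·J·0.380.
J = 92.408/(0.380×0.423) = 574.89 g/s.
Recycle Q = 0.577×574.89 = 331.71 g/s.

331.7 g/s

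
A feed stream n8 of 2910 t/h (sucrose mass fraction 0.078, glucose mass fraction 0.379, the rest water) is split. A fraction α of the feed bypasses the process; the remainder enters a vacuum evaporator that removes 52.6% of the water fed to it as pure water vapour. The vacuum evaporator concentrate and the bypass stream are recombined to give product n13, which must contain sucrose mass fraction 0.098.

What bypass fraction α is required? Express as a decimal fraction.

0.285

All 2910×0.078 = 226.98 t/h of sucrose reaches n13, so n13 = 226.98/0.098 = 2316.1 t/h and vapour = 593.88 t/h.
The evaporator receives (1−α)·2910 of feed at 0.543 water and removes 0.526 of that water:
0.526×0.543×(1−α)×2910 = 593.88
(1−α) = 593.88/831.15 = 0.7145;  α = 0.2855.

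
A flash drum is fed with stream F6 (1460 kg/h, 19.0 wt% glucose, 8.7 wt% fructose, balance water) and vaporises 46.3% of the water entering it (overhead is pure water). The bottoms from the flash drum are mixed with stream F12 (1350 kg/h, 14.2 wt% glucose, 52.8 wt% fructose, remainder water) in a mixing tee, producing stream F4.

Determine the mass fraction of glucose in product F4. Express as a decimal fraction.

Vapour removed = 0.463×0.723×1460 = 488.73 kg/h; concentrate = 971.27 kg/h.
glucose reaching the mixer = 277.4 (from concentrate) + 1350×0.142 = 469.1 kg/h.
Product flow = 971.27 + 1350 = 2321.3 kg/h; glucose fraction = 0.202.

0.202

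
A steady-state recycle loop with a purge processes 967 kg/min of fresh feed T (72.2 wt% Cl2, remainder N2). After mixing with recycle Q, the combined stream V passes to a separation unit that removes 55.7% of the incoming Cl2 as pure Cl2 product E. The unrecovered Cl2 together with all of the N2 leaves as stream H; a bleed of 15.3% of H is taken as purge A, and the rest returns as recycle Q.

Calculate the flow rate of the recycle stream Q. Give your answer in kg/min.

N2 enters only via T and leaves only via the purge: 967×0.278 = 0.153×(N2 in H), and the separation unit passes all N2, so N2 in V = N2 in H = 1757 kg/min.
Cl2 in V: m_A = 967×0.722 + (1−0.153)·(1−0.557)·m_A, so m_A = 698.17/0.6248 = 1117.5 kg/min.
H = (1−0.557)×1117.5 + 1757 = 2252.1 kg/min.
Recycle Q = (1−0.153)×2252.1 = 1907.5 kg/min.

1908 kg/min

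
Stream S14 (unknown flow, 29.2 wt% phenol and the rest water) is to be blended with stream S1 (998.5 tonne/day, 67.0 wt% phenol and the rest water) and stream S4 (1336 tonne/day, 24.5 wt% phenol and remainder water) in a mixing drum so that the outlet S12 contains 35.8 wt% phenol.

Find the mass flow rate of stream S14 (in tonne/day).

Let S14 be the unknown flow. Total out = 2334.5 + S14.
phenol balance: 996.32 + 0.292·S14 = 0.358·(2334.5 + S14)
(0.292 − 0.358)·S14 = 0.358×2334.5 − 996.32 = -160.56
S14 = -160.56 / -0.066 = 2432.8 tonne/day

2433 tonne/day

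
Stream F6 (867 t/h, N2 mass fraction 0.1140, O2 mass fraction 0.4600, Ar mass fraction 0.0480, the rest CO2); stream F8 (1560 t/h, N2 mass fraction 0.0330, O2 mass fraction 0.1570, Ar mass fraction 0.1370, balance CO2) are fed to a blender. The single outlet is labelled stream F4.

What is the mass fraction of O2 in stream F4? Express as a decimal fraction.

0.2652

Total flow out = 867 + 1560 = 2427 t/h.
O2 in = 867×0.460 + 1560×0.157 = 643.74 t/h.
O2 mass fraction in F4 = 643.74/2427 = 0.2652.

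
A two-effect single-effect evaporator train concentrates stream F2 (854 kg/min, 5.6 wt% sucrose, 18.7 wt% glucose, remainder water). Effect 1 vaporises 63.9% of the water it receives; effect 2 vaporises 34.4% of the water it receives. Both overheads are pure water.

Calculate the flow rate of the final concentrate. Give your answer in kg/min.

water in feed = 854×0.757 = 646.48 kg/min.
After stage 1: water left = (1−0.639)×646.48 = 233.38; stream total = 440.9 kg/min.
After stage 2: water left = (1−0.344)×233.38 = 153.1; final concentrate = 360.62 kg/min.

360.6 kg/min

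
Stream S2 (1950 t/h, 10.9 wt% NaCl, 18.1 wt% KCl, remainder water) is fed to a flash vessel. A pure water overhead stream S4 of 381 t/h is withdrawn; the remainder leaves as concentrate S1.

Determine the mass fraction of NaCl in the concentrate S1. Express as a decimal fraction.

0.135

NaCl is not removed: 1950×0.109 = 212.55 t/h of NaCl enters S1.
Concentrate = 1950 − 381 = 1569 t/h.
Mass fraction = 212.55/1569 = 0.135.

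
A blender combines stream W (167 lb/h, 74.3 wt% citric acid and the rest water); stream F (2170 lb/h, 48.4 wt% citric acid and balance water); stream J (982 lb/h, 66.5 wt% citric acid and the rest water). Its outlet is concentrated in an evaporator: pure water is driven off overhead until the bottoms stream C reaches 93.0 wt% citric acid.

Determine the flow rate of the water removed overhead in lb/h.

citric acid entering = 167×0.743 + 2170×0.484 + 982×0.665 = 1827.4 lb/h.
All citric acid reports to C, so C = 1827.4/0.930 = 1964.9 lb/h.
Total feed = 3319 lb/h; overhead = 3319 − 1964.9 = 1354.1 lb/h.

1354 lb/h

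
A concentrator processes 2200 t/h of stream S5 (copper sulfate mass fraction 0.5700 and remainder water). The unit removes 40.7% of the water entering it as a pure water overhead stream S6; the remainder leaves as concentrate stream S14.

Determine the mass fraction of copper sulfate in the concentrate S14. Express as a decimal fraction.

0.6909

copper sulfate is not removed: 2200×0.570 = 1254 t/h of copper sulfate enters S14.
water entering = 2200×0.430 = 946 t/h; overhead removed = 0.407×946 = 385.02 t/h.
Concentrate = 2200 − 385.02 = 1815 t/h.
Mass fraction = 1254/1815 = 0.6909.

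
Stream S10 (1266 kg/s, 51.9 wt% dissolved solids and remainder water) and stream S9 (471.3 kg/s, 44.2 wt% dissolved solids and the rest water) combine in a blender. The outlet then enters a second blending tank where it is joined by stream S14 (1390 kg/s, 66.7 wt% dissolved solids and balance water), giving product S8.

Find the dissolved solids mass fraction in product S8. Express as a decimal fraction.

Overall, product flow = 3127.3 kg/s.
dissolved solids in = 1266×0.519 + 471.3×0.442 + 1390×0.667 = 1792.5 kg/s.
dissolved solids fraction in S8 = 0.573.

0.573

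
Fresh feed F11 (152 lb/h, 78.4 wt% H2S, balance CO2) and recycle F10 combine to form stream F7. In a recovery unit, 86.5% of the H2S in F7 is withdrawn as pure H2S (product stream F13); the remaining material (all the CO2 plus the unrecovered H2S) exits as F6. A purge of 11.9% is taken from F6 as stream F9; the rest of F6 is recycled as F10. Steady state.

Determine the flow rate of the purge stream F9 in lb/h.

CO2 enters only via F11 and leaves only via the purge: 152×0.216 = 0.119×(CO2 in F6), and the recovery unit passes all CO2, so CO2 in F7 = CO2 in F6 = 275.9 lb/h.
H2S in F7: m_A = 152×0.784 + (1−0.119)·(1−0.865)·m_A, so m_A = 119.17/0.8811 = 135.25 lb/h.
F6 = (1−0.865)×135.25 + 275.9 = 294.16 lb/h.
Purge F9 = 0.119×294.16 = 35.005 lb/h.

35 lb/h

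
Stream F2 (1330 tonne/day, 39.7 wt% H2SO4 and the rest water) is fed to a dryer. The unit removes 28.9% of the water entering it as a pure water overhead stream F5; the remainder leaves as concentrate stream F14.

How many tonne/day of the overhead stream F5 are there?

water entering = 1330×0.603 = 801.99 tonne/day; overhead removed = 0.289×801.99 = 231.78 tonne/day.

231.8 tonne/day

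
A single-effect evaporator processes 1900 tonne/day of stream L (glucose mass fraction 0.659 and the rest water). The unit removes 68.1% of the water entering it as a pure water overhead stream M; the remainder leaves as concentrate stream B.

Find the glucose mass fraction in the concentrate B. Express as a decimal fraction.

0.858

glucose is not removed: 1900×0.659 = 1252.1 tonne/day of glucose enters B.
water entering = 1900×0.341 = 647.9 tonne/day; overhead removed = 0.681×647.9 = 441.22 tonne/day.
Concentrate = 1900 − 441.22 = 1458.8 tonne/day.
Mass fraction = 1252.1/1458.8 = 0.858.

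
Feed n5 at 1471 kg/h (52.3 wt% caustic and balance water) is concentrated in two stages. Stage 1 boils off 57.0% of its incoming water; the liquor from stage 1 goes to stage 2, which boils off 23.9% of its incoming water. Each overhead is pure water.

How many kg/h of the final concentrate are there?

water in feed = 1471×0.477 = 701.67 kg/h.
After stage 1: water left = (1−0.570)×701.67 = 301.72; stream total = 1071 kg/h.
After stage 2: water left = (1−0.239)×301.72 = 229.61; final concentrate = 998.94 kg/h.

998.9 kg/h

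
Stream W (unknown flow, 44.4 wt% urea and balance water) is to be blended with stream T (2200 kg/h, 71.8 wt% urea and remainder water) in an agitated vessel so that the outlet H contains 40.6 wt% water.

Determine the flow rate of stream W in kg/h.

Let W be the unknown flow. Total out = 2200 + W.
water balance: 620.4 + 0.556·W = 0.406·(2200 + W)
(0.556 − 0.406)·W = 0.406×2200 − 620.4 = 272.8
W = 272.8 / 0.150 = 1818.7 kg/h

1819 kg/h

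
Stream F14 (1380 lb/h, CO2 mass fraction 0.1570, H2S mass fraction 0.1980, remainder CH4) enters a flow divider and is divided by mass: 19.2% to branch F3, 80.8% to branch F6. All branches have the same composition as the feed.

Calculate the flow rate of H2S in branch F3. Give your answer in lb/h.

52.46 lb/h

Branch F3 total = 0.192×1380 = 264.96 lb/h.
H2S in F3 = 0.198×264.96 = 52.462 lb/h.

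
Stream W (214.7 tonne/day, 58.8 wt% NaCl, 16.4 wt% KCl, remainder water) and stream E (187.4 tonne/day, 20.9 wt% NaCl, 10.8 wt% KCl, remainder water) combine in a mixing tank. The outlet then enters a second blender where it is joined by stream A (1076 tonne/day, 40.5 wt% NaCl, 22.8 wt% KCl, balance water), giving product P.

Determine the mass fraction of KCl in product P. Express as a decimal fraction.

0.2035

Overall, product flow = 1478.1 tonne/day.
KCl in = 214.7×0.164 + 187.4×0.108 + 1076×0.228 = 300.78 tonne/day.
KCl fraction in P = 0.2035.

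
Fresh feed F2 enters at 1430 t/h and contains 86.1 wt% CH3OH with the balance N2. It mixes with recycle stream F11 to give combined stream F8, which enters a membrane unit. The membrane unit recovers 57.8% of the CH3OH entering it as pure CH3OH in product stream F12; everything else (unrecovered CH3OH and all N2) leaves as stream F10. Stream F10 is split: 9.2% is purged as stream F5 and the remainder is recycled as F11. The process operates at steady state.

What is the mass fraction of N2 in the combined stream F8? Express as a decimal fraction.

0.520

N2 enters only via F2 and leaves only via the purge: 1430×0.139 = 0.092×(N2 in F10), and the membrane unit passes all N2, so N2 in F8 = N2 in F10 = 2160.5 t/h.
CH3OH in F8: m_A = 1430×0.861 + (1−0.092)·(1−0.578)·m_A, so m_A = 1231.2/0.6168 = 1996.1 t/h.
F8 = 1996.1 + 2160.5 = 4156.6 t/h.
N2 fraction in F8 = 2160.5/4156.6 = 0.520.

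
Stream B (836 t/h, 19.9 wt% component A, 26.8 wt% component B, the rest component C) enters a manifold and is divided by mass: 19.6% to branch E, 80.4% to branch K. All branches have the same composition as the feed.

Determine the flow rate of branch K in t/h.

672.1 t/h

Branch K flow = 0.804×836 = 672.14 t/h.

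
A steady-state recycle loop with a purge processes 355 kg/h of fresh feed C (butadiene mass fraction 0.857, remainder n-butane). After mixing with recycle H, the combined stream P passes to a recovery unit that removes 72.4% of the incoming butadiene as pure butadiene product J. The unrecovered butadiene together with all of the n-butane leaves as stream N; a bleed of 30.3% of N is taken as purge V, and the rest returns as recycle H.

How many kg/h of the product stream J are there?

butadiene in P: m_A = 355×0.857 + (1−0.303)·(1−0.724)·m_A, so m_A = 304.24/0.8076 = 376.7 kg/h.
Product J = 0.724×376.7 = 272.73 kg/h.

272.7 kg/h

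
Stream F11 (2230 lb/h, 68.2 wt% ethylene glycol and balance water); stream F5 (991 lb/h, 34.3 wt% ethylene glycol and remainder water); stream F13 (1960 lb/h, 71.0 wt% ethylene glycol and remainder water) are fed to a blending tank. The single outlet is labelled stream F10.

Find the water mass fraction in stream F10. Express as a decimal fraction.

Total flow out = 2230 + 991 + 1960 = 5181 lb/h.
water in = 2230×0.318 + 991×0.657 + 1960×0.290 = 1928.6 lb/h.
water mass fraction in F10 = 1928.6/5181 = 0.372.

0.372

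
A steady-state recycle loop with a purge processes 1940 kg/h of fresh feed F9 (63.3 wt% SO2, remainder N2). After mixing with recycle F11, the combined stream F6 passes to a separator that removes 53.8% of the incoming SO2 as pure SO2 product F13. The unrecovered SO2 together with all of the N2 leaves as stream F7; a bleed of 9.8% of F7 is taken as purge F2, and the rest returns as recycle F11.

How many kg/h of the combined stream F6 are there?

9370 kg/h

N2 enters only via F9 and leaves only via the purge: 1940×0.367 = 0.098×(N2 in F7), and the separator passes all N2, so N2 in F6 = N2 in F7 = 7265.1 kg/h.
SO2 in F6: m_A = 1940×0.633 + (1−0.098)·(1−0.538)·m_A, so m_A = 1228/0.5833 = 2105.4 kg/h.
F6 = 2105.4 + 7265.1 = 9370.5 kg/h.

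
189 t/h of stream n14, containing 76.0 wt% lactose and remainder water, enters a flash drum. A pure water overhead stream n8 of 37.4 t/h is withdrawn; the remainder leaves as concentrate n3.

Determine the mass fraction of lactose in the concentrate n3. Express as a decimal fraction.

lactose is not removed: 189×0.760 = 143.64 t/h of lactose enters n3.
Concentrate = 189 − 37.4 = 151.6 t/h.
Mass fraction = 143.64/151.6 = 0.9475.

0.9475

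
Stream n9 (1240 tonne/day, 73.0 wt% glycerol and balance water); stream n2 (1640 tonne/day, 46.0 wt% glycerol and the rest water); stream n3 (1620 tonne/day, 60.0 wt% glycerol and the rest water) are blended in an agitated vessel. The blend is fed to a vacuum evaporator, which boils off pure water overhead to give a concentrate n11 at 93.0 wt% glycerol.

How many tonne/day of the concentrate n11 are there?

2830 tonne/day

glycerol entering = 1240×0.730 + 1640×0.460 + 1620×0.600 = 2631.6 tonne/day.
All glycerol reports to n11, so n11 = 2631.6/0.930 = 2829.7 tonne/day.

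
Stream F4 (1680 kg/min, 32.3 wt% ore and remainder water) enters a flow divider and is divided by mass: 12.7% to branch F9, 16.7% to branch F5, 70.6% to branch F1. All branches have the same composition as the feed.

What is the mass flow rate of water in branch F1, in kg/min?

803 kg/min

Branch F1 total = 0.706×1680 = 1186.1 kg/min.
water in F1 = 0.677×1186.1 = 802.98 kg/min.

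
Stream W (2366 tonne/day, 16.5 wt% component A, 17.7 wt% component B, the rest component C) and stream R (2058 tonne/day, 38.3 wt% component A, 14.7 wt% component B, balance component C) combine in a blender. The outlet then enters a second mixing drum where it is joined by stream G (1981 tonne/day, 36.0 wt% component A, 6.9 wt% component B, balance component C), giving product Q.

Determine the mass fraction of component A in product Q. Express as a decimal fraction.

Overall, product flow = 6405 tonne/day.
component A in = 2366×0.165 + 2058×0.383 + 1981×0.360 = 1891.8 tonne/day.
component A fraction in Q = 0.295.

0.295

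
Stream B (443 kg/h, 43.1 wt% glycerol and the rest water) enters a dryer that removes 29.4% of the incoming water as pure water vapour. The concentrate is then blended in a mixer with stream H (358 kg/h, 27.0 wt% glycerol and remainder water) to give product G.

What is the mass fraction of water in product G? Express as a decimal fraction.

0.604

Vapour removed = 0.294×0.569×443 = 74.108 kg/h; concentrate = 368.89 kg/h.
water reaching the mixer = 177.96 (from concentrate) + 358×0.730 = 439.3 kg/h.
Product flow = 368.89 + 358 = 726.89 kg/h; water fraction = 0.604.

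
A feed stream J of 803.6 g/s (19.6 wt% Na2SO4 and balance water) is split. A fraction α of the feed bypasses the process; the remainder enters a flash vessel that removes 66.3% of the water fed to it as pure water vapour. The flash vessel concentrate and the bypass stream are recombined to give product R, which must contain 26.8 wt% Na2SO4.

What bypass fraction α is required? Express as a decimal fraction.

All 803.6×0.196 = 157.51 g/s of Na2SO4 reaches R, so R = 157.51/0.268 = 587.71 g/s and vapour = 215.89 g/s.
The evaporator receives (1−α)·803.6 of feed at 0.804 water and removes 0.663 of that water:
0.663×0.804×(1−α)×803.6 = 215.89
(1−α) = 215.89/428.36 = 0.5040;  α = 0.4960.

0.496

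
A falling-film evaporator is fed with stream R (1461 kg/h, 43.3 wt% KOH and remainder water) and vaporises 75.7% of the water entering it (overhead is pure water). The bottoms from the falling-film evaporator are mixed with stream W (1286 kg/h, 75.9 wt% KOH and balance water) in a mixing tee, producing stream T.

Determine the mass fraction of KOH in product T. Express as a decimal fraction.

Vapour removed = 0.757×0.567×1461 = 627.09 kg/h; concentrate = 833.91 kg/h.
KOH reaching the mixer = 632.61 (from concentrate) + 1286×0.759 = 1608.7 kg/h.
Product flow = 833.91 + 1286 = 2119.9 kg/h; KOH fraction = 0.759.

0.759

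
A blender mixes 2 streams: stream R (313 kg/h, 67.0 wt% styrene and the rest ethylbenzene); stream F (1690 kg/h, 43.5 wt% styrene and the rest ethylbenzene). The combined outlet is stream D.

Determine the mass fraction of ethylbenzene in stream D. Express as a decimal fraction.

0.528

Total flow out = 313 + 1690 = 2003 kg/h.
ethylbenzene in = 313×0.330 + 1690×0.565 = 1058.1 kg/h.
ethylbenzene mass fraction in D = 1058.1/2003 = 0.528.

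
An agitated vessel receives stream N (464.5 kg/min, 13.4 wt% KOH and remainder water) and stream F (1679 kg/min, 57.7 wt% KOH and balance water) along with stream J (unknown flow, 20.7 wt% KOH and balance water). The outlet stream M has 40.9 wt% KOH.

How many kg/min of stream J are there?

Let J be the unknown flow. Total out = 2143.5 + J.
KOH balance: 1031 + 0.207·J = 0.409·(2143.5 + J)
(0.207 − 0.409)·J = 0.409×2143.5 − 1031 = -154.33
J = -154.33 / -0.202 = 764.03 kg/min

764 kg/min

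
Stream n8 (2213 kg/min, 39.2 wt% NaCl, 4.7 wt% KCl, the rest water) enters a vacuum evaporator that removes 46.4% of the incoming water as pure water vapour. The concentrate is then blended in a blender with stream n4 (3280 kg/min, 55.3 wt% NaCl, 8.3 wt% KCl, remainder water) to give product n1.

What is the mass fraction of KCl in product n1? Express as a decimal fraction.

0.077

Vapour removed = 0.464×0.561×2213 = 576.05 kg/min; concentrate = 1636.9 kg/min.
KCl reaching the mixer = 104.01 (from concentrate) + 3280×0.083 = 376.25 kg/min.
Product flow = 1636.9 + 3280 = 4916.9 kg/min; KCl fraction = 0.077.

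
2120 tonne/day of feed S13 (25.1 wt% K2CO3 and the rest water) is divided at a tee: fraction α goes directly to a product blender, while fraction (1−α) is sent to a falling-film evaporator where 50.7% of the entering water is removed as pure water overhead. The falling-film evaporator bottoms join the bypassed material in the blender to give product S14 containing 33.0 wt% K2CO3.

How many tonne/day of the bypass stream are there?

All 2120×0.251 = 532.12 tonne/day of K2CO3 reaches S14, so S14 = 532.12/0.330 = 1612.5 tonne/day and vapour = 507.52 tonne/day.
The evaporator receives (1−α)·2120 of feed at 0.749 water and removes 0.507 of that water:
0.507×0.749×(1−α)×2120 = 507.52
(1−α) = 507.52/805.06 = 0.6304;  α = 0.3696.
Bypass flow = 0.3696×2120 = 783.53 tonne/day.

783.5 tonne/day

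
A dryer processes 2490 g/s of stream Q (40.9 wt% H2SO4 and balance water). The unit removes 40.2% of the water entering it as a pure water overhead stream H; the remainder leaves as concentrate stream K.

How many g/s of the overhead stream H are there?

water entering = 2490×0.591 = 1471.6 g/s; overhead removed = 0.402×1471.6 = 591.58 g/s.

591.6 g/s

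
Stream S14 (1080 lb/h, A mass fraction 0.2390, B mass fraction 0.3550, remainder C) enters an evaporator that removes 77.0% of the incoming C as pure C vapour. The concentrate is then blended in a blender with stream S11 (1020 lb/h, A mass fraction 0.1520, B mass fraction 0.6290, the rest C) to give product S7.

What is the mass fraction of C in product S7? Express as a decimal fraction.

Vapour removed = 0.770×0.406×1080 = 337.63 lb/h; concentrate = 742.37 lb/h.
C reaching the mixer = 100.85 (from concentrate) + 1020×0.219 = 324.23 lb/h.
Product flow = 742.37 + 1020 = 1762.4 lb/h; C fraction = 0.1840.

0.1840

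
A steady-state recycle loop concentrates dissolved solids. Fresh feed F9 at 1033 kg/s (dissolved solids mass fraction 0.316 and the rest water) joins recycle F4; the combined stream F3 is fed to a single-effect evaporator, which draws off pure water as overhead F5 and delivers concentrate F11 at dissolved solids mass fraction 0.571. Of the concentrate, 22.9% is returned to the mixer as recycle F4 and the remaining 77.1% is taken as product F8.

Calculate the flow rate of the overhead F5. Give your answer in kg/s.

461.3 kg/s

Overall dissolved solids balance (none leaves overhead): dissolved solids in fresh feed = dissolved solids in product, i.e. 1033×0.316 = (1−0.229)·F11·0.571.
F11 = 326.43/(0.571×0.771) = 741.48 kg/s.
Recycle F4 = 0.229×741.48 = 169.8 kg/s.
Combined feed F3 = 1033 + 169.8 = 1202.8 kg/s.
Overhead F5 = F3 − F11 = 1202.8 − 741.48 = 461.32 kg/s.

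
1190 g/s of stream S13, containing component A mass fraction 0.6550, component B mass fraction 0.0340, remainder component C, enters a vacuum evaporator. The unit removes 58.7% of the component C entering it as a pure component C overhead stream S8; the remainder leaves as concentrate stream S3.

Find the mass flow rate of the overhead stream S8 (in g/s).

component C entering = 1190×0.311 = 370.09 g/s; overhead removed = 0.587×370.09 = 217.24 g/s.

217.2 g/s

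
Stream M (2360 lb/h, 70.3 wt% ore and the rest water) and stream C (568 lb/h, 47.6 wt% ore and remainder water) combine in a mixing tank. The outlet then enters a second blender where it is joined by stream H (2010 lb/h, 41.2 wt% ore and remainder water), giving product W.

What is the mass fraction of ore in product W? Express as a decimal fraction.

Overall, product flow = 4938 lb/h.
ore in = 2360×0.703 + 568×0.476 + 2010×0.412 = 2757.6 lb/h.
ore fraction in W = 0.5584.

0.5584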